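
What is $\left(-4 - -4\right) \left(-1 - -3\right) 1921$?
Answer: $0$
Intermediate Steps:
$\left(-4 - -4\right) \left(-1 - -3\right) 1921 = \left(-4 + 4\right) \left(-1 + \left(-2 + 5\right)\right) 1921 = 0 \left(-1 + 3\right) 1921 = 0 \cdot 2 \cdot 1921 = 0 \cdot 1921 = 0$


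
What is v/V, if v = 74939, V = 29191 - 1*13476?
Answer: 74939/15715 ≈ 4.7686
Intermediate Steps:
V = 15715 (V = 29191 - 13476 = 15715)
v/V = 74939/15715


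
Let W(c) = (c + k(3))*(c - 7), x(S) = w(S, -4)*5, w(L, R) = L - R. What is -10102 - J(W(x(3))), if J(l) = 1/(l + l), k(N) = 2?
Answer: -20931345/2072 ≈ -10102.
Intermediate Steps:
x(S) = 20 + 5*S (x(S) = (S - 1*(-4))*5 = (S + 4)*5 = (4 + S)*5 = 20 + 5*S)
W(c) = (-7 + c)*(2 + c) (W(c) = (c + 2)*(c - 7) = (2 + c)*(-7 + c) = (-7 + c)*(2 + c))
J(l) = 1/(2*l)
-10102 - J(W(x(3))) = -10102 - 1/(2*(-14 + (20 + 5*3)² - 5*(20 + 5*3))) = -10102 - 1/(2*(-14 + (20 + 15)² - 5*(20 + 15))) = -10102 - 1/(2*(-14 + 35² - 5*35)) = -10102 - 1/(2*(-14 + 1225 - 175)) = -10102 - 1/(2*1036) = -10102 - 1*1/2072 = -10102 - 1/2072 = -20931345/2072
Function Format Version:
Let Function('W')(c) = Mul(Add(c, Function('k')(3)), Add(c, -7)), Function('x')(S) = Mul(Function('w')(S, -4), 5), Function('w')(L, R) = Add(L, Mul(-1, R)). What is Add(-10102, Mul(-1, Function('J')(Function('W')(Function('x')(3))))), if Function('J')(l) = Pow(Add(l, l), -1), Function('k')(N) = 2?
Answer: Rational(-20931345, 2072) ≈ -10102.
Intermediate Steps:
Function('x')(S) = Add(20, Mul(5, S)) (Function('x')(S) = Mul(Add(S, Mul(-1, -4)), 5) = Mul(Add(S, 4), 5) = Mul(Add(4, S), 5) = Add(20, Mul(5, S)))
Function('W')(c) = Mul(Add(-7, c), Add(2, c)) (Function('W')(c) = Mul(Add(c, 2), Add(c, -7)) = Mul(Add(2, c), Add(-7, c)) = Mul(Add(-7, c), Add(2, c)))
Function('J')(l) = Mul(Rational(1, 2), Pow(l, -1)) (Function('J')(l) = Pow(Mul(2, l), -1) = Mul(Rational(1, 2), Pow(l, -1)))
Add(-10102, Mul(-1, Function('J')(Function('W')(Function('x')(3))))) = Add(-10102, Mul(-1, Mul(Rational(1, 2), Pow(Add(-14, Pow(Add(20, Mul(5, 3)), 2), Mul(-5, Add(20, Mul(5, 3)))), -1)))) = Add(-10102, Mul(-1, Mul(Rational(1, 2), Pow(Add(-14, Pow(Add(20, 15), 2), Mul(-5, Add(20, 15))), -1)))) = Add(-10102, Mul(-1, Mul(Rational(1, 2), Pow(Add(-14, Pow(35, 2), Mul(-5, 35)), -1)))) = Add(-10102, Mul(-1, Mul(Rational(1, 2), Pow(Add(-14, 1225, -175), -1)))) = Add(-10102, Mul(-1, Mul(Rational(1, 2), Pow(1036, -1)))) = Add(-10102, Mul(-1, Mul(Rational(1, 2), Rational(1, 1036)))) = Add(-10102, Mul(-1, Rational(1, 2072))) = Add(-10102, Rational(-1, 2072)) = Rational(-20931345, 2072)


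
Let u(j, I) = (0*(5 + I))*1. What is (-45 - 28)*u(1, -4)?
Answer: 0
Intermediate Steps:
u(j, I) = 0 (u(j, I) = 0*1 = 0)
(-45 - 28)*u(1, -4) = (-45 - 28)*0 = -73*0 = 0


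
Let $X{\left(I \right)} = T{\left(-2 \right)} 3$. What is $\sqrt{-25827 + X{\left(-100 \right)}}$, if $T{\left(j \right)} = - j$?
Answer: $3 i \sqrt{2869} \approx 160.69 i$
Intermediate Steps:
$X{\left(I \right)} = 6$ ($X{\left(I \right)} = \left(-1\right) \left(-2\right) 3 = 2 \cdot 3 = 6$)
$\sqrt{-25827 + X{\left(-100 \right)}} = \sqrt{-25827 + 6} = \sqrt{-25821} = 3 i \sqrt{2869}$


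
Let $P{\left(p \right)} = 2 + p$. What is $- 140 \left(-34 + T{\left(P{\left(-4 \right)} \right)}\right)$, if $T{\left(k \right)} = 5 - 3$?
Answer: $4480$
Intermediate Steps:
$T{\left(k \right)} = 2$
$- 140 \left(-34 + T{\left(P{\left(-4 \right)} \right)}\right) = - 140 \left(-34 + 2\right) = \left(-140\right) \left(-32\right) = 4480$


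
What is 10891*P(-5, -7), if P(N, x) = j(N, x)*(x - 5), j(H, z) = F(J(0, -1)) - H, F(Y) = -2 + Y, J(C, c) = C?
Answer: -392076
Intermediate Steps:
j(H, z) = -2 - H (j(H, z) = (-2 + 0) - H = -2 - H)
P(N, x) = (-5 + x)*(-2 - N) (P(N, x) = (-2 - N)*(x - 5) = (-2 - N)*(-5 + x) = (-5 + x)*(-2 - N))
10891*P(-5, -7) = 10891*(-(-5 - 7)*(2 - 5)) = 10891*(-1*(-12)*(-3)) = 10891*(-36) = -392076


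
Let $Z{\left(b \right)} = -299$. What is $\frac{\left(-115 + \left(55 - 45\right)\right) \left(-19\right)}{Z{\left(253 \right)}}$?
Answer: $- \frac{1995}{299} \approx -6.6722$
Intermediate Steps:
$\frac{\left(-115 + \left(55 - 45\right)\right) \left(-19\right)}{Z{\left(253 \right)}} = \frac{\left(-115 + \left(55 - 45\right)\right) \left(-19\right)}{-299} = \left(-115 + 10\right) \left(-19\right) \left(- \frac{1}{299}\right) = \left(-105\right) \left(-19\right) \left(- \frac{1}{299}\right) = 1995 \left(- \frac{1}{299}\right) = - \frac{1995}{299}$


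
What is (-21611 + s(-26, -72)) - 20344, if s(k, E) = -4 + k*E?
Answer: -40087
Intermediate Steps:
s(k, E) = -4 + E*k
(-21611 + s(-26, -72)) - 20344 = (-21611 + (-4 - 72*(-26))) - 20344 = (-21611 + (-4 + 1872)) - 20344 = (-21611 + 1868) - 20344 = -19743 - 20344 = -40087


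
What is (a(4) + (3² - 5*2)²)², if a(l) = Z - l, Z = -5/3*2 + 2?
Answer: 169/9 ≈ 18.778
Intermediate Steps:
Z = -4/3 (Z = -5*⅓*2 + 2 = -5/3*2 + 2 = -10/3 + 2 = -4/3 ≈ -1.3333)
a(l) = -4/3 - l
(a(4) + (3² - 5*2)²)² = ((-4/3 - 1*4) + (3² - 5*2)²)² = ((-4/3 - 4) + (9 - 10)²)² = (-16/3 + (-1)²)² = (-16/3 + 1)² = (-13/3)² = 169/9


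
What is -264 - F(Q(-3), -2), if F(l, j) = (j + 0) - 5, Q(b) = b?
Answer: -257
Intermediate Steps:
F(l, j) = -5 + j (F(l, j) = j - 5 = -5 + j)
-264 - F(Q(-3), -2) = -264 - (-5 - 2) = -264 - 1*(-7) = -264 + 7 = -257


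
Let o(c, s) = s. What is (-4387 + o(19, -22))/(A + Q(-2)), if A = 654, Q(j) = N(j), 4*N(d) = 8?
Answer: -4409/656 ≈ -6.7210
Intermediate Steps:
N(d) = 2 (N(d) = (¼)*8 = 2)
Q(j) = 2
(-4387 + o(19, -22))/(A + Q(-2)) = (-4387 - 22)/(654 + 2) = -4409/656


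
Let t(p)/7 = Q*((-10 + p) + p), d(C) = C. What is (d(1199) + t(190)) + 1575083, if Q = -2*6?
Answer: 1545202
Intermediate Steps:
Q = -12
t(p) = 840 - 168*p (t(p) = 7*(-12*((-10 + p) + p)) = 7*(-12*(-10 + 2*p)) = 7*(120 - 24*p) = 840 - 168*p)
(d(1199) + t(190)) + 1575083 = (1199 + (840 - 168*190)) + 1575083 = (1199 + (840 - 31920)) + 1575083 = (1199 - 31080) + 1575083 = -29881 + 1575083 = 1545202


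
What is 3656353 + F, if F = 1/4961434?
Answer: 18140754090203/4961434 ≈ 3.6564e+6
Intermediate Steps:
F = 1/4961434 ≈ 2.0155e-7
3656353 + F = 3656353 + 1/4961434 = 18140754090203/4961434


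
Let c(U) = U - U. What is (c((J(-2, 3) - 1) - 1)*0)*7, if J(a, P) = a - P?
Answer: 0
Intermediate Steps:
c(U) = 0
(c((J(-2, 3) - 1) - 1)*0)*7 = (0*0)*7 = 0*7 = 0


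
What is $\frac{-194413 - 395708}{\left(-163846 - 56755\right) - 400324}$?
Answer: $\frac{11571}{12175} \approx 0.95039$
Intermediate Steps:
$\frac{-194413 - 395708}{\left(-163846 - 56755\right) - 400324} = - \frac{590121}{-220601 - 400324} = - \frac{590121}{-620925} = \left(-590121\right) \left(- \frac{1}{620925}\right) = \frac{11571}{12175}$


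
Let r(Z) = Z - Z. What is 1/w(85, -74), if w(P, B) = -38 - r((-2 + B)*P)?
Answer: -1/38 ≈ -0.026316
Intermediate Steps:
r(Z) = 0
w(P, B) = -38 (w(P, B) = -38 - 1*0 = -38 + 0 = -38)
1/w(85, -74) = 1/(-38) = -1/38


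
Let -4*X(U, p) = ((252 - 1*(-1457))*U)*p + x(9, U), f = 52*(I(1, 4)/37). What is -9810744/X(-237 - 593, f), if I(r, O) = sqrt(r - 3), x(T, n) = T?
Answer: 483512707296/10881205018098089 + 107099429536769280*I*sqrt(2)/10881205018098089 ≈ 4.4436e-5 + 13.92*I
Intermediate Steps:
I(r, O) = sqrt(-3 + r)
f = 52*I*sqrt(2)/37 (f = 52*(sqrt(-3 + 1)/37) = 52*(sqrt(-2)*(1/37)) = 52*((I*sqrt(2))*(1/37)) = 52*(I*sqrt(2)/37) = 52*I*sqrt(2)/37 ≈ 1.9875*I)
X(U, p) = -9/4 - 1709*U*p/4 (X(U, p) = -(((252 - 1*(-1457))*U)*p + 9)/4 = -(((252 + 1457)*U)*p + 9)/4 = -((1709*U)*p + 9)/4 = -(1709*U*p + 9)/4 = -(9 + 1709*U*p)/4 = -9/4 - 1709*U*p/4)
-9810744/X(-237 - 593, f) = -9810744/(-9/4 - 1709*(-237 - 593)*52*I*sqrt(2)/37/4) = -9810744/(-9/4 - 1709/4*(-830)*52*I*sqrt(2)/37) = -9810744/(-9/4 + 18440110*I*sqrt(2)/37)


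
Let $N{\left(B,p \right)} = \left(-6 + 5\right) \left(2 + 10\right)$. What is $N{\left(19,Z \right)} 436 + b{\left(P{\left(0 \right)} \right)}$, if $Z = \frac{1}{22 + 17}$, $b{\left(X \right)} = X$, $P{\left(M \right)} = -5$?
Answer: $-5237$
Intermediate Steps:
$Z = \frac{1}{39} \approx 0.025641$
$N{\left(B,p \right)} = -12$ ($N{\left(B,p \right)} = \left(-1\right) 12 = -12$)
$N{\left(19,Z \right)} 436 + b{\left(P{\left(0 \right)} \right)} = \left(-12\right) 436 - 5 = -5232 - 5 = -5237$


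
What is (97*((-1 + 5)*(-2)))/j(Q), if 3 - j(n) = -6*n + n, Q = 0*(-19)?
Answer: -776/3 ≈ -258.67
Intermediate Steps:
Q = 0
j(n) = 3 + 5*n (j(n) = 3 - (-6*n + n) = 3 - (-5)*n = 3 + 5*n)
(97*((-1 + 5)*(-2)))/j(Q) = (97*((-1 + 5)*(-2)))/(3 + 5*0) = (97*(4*(-2)))/(3 + 0) = (97*(-8))/3 = -776*1/3 = -776/3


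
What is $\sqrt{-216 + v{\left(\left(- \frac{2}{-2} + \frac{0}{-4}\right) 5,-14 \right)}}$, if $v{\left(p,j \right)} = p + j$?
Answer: $15 i \approx 15.0 i$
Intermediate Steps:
$v{\left(p,j \right)} = j + p$
$\sqrt{-216 + v{\left(\left(- \frac{2}{-2} + \frac{0}{-4}\right) 5,-14 \right)}} = \sqrt{-216 - \left(14 - \left(- \frac{2}{-2} + \frac{0}{-4}\right) 5\right)} = \sqrt{-216 - \left(14 - \left(\left(-2\right) \left(- \frac{1}{2}\right) + 0 \left(- \frac{1}{4}\right)\right) 5\right)} = \sqrt{-216 - \left(14 - \left(1 + 0\right) 5\right)} = \sqrt{-216 + \left(-14 + 1 \cdot 5\right)} = \sqrt{-216 + \left(-14 + 5\right)} = \sqrt{-216 - 9} = \sqrt{-225} = 15 i$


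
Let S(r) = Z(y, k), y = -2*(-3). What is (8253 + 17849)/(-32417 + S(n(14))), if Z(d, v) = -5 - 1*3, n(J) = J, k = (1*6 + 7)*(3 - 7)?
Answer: -26102/32425 ≈ -0.80500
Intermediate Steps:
y = 6
k = -52 (k = (6 + 7)*(-4) = 13*(-4) = -52)
Z(d, v) = -8 (Z(d, v) = -5 - 3 = -8)
S(r) = -8
(8253 + 17849)/(-32417 + S(n(14))) = (8253 + 17849)/(-32417 - 8) = 26102/(-32425) = 26102*(-1/32425) = -26102/32425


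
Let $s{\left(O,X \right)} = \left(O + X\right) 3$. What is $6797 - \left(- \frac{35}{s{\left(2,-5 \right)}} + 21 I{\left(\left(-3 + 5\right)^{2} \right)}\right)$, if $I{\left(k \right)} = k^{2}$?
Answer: $\frac{58114}{9} \approx 6457.1$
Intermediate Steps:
$s{\left(O,X \right)} = 3 O + 3 X$
$6797 - \left(- \frac{35}{s{\left(2,-5 \right)}} + 21 I{\left(\left(-3 + 5\right)^{2} \right)}\right) = 6797 - \left(- \frac{35}{3 \cdot 2 + 3 \left(-5\right)} + 21 \left(\left(-3 + 5\right)^{2}\right)^{2}\right) = 6797 - \left(- \frac{35}{6 - 15} + 21 \left(2^{2}\right)^{2}\right) = 6797 - \left(- \frac{35}{-9} + 21 \cdot 4^{2}\right) = 6797 - \left(\left(-35\right) \left(- \frac{1}{9}\right) + 21 \cdot 16\right) = 6797 - \left(\frac{35}{9} + 336\right) = 6797 - \frac{3059}{9} = \frac{58114}{9}$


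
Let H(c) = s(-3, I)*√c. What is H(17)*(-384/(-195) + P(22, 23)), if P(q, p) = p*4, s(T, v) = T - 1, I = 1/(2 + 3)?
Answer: -24432*√17/65 ≈ -1549.8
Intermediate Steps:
I = ⅕ (I = 1/5 = ⅕ ≈ 0.20000)
s(T, v) = -1 + T
H(c) = -4*√c (H(c) = (-1 - 3)*√c = -4*√c)
P(q, p) = 4*p
H(17)*(-384/(-195) + P(22, 23)) = (-4*√17)*(-384/(-195) + 4*23) = (-4*√17)*(-384*(-1/195) + 92) = (-4*√17)*(128/65 + 92) = -4*√17*(6108/65) = -24432*√17/65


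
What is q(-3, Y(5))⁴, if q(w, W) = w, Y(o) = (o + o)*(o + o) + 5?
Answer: 81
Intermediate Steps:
Y(o) = 5 + 4*o² (Y(o) = (2*o)*(2*o) + 5 = 4*o² + 5 = 5 + 4*o²)
q(-3, Y(5))⁴ = (-3)⁴ = 81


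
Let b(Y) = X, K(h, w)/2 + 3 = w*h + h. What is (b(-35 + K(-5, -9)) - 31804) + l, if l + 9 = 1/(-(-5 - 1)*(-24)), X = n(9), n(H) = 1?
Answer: -4580929/144 ≈ -31812.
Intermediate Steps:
K(h, w) = -6 + 2*h + 2*h*w (K(h, w) = -6 + 2*(w*h + h) = -6 + 2*(h*w + h) = -6 + 2*(h + h*w) = -6 + (2*h + 2*h*w) = -6 + 2*h + 2*h*w)
X = 1
b(Y) = 1
l = -1297/144 (l = -9 + 1/(-(-5 - 1)*(-24)) = -9 + 1/(-1*(-6)*(-24)) = -9 + 1/(6*(-24)) = -9 + 1/(-144) = -9 - 1/144 = -1297/144 ≈ -9.0069)
(b(-35 + K(-5, -9)) - 31804) + l = (1 - 31804) - 1297/144 = -31803 - 1297/144 = -4580929/144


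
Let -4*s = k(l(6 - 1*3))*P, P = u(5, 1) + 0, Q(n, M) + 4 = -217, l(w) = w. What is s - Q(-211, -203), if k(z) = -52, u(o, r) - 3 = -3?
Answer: 221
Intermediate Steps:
u(o, r) = 0 (u(o, r) = 3 - 3 = 0)
Q(n, M) = -221 (Q(n, M) = -4 - 217 = -221)
P = 0 (P = 0 + 0 = 0)
s = 0 (s = -(-13)*0 = -1/4*0 = 0)
s - Q(-211, -203) = 0 - 1*(-221) = 0 + 221 = 221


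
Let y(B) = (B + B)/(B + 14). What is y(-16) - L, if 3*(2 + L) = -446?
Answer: 500/3 ≈ 166.67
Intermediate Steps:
L = -452/3 (L = -2 + (⅓)*(-446) = -2 - 446/3 = -452/3 ≈ -150.67)
y(B) = 2*B/(14 + B) (y(B) = (2*B)/(14 + B) = 2*B/(14 + B))
y(-16) - L = 2*(-16)/(14 - 16) - 1*(-452/3) = 2*(-16)/(-2) + 452/3 = 2*(-16)*(-½) + 452/3 = 16 + 452/3 = 500/3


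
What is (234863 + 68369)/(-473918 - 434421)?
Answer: -13184/39493 ≈ -0.33383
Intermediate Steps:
(234863 + 68369)/(-473918 - 434421) = 303232/(-908339) = 303232*(-1/908339) = -13184/39493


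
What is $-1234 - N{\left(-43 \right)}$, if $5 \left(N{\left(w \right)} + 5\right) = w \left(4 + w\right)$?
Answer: $- \frac{7822}{5} \approx -1564.4$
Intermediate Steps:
$N{\left(w \right)} = -5 + \frac{w \left(4 + w\right)}{5}$
$-1234 - N{\left(-43 \right)} = -1234 - \left(-5 + \frac{\left(-43\right)^{2}}{5} + \frac{4}{5} \left(-43\right)\right) = -1234 - \left(-5 + \frac{1}{5} \cdot 1849 - \frac{172}{5}\right) = -1234 - \left(-5 + \frac{1849}{5} - \frac{172}{5}\right) = -1234 - \frac{1652}{5} = - \frac{7822}{5}$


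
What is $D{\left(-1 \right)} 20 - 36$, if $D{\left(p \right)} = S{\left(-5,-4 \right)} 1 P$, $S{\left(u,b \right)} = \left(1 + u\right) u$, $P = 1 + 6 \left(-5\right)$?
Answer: $-11636$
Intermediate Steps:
$P = -29$ ($P = 1 - 30 = -29$)
$S{\left(u,b \right)} = u \left(1 + u\right)$
$D{\left(p \right)} = -580$ ($D{\left(p \right)} = - 5 \left(1 - 5\right) 1 \left(-29\right) = \left(-5\right) \left(-4\right) 1 \left(-29\right) = 20 \cdot 1 \left(-29\right) = 20 \left(-29\right) = -580$)
$D{\left(-1 \right)} 20 - 36 = \left(-580\right) 20 - 36 = -11600 - 36 = -11636$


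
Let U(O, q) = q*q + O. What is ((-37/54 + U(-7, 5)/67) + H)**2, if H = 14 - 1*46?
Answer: 13755302089/13089924 ≈ 1050.8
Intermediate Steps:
H = -32 (H = 14 - 46 = -32)
U(O, q) = O + q**2 (U(O, q) = q**2 + O = O + q**2)
((-37/54 + U(-7, 5)/67) + H)**2 = ((-37/54 + (-7 + 5**2)/67) - 32)**2 = ((-37*1/54 + (-7 + 25)*(1/67)) - 32)**2 = ((-37/54 + 18*(1/67)) - 32)**2 = ((-37/54 + 18/67) - 32)**2 = (-1507/3618 - 32)**2 = (-117283/3618)**2 = 13755302089/13089924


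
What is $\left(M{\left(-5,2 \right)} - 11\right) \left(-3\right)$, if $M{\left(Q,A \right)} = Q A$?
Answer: $63$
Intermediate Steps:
$M{\left(Q,A \right)} = A Q$
$\left(M{\left(-5,2 \right)} - 11\right) \left(-3\right) = \left(2 \left(-5\right) - 11\right) \left(-3\right) = \left(-10 - 11\right) \left(-3\right) = \left(-21\right) \left(-3\right) = 63$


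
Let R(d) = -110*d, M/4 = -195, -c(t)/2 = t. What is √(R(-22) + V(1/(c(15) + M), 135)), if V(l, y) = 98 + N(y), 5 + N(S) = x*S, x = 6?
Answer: √3323 ≈ 57.645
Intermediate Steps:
c(t) = -2*t
M = -780 (M = 4*(-195) = -780)
N(S) = -5 + 6*S
V(l, y) = 93 + 6*y (V(l, y) = 98 + (-5 + 6*y) = 93 + 6*y)
√(R(-22) + V(1/(c(15) + M), 135)) = √(-110*(-22) + (93 + 6*135)) = √(2420 + (93 + 810)) = √(2420 + 903) = √3323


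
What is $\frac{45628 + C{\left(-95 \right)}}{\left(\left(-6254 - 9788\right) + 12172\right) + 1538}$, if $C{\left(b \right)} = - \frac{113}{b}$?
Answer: $- \frac{4334773}{221540} \approx -19.567$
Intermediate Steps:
$\frac{45628 + C{\left(-95 \right)}}{\left(\left(-6254 - 9788\right) + 12172\right) + 1538} = \frac{45628 - \frac{113}{-95}}{\left(\left(-6254 - 9788\right) + 12172\right) + 1538} = \frac{45628 - - \frac{113}{95}}{\left(-16042 + 12172\right) + 1538} = \frac{45628 + \frac{113}{95}}{-3870 + 1538} = \frac{4334773}{95 \left(-2332\right)} = \frac{4334773}{95} \left(- \frac{1}{2332}\right) = - \frac{4334773}{221540}$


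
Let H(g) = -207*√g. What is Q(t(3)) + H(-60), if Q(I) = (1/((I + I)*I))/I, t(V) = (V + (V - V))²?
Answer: 1/1458 - 414*I*√15 ≈ 0.00068587 - 1603.4*I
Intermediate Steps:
t(V) = V² (t(V) = (V + 0)² = V²)
Q(I) = 1/(2*I³) (Q(I) = (1/(((2*I))*I))/I = ((1/(2*I))/I)/I = (1/(2*I²))/I = 1/(2*I³))
Q(t(3)) + H(-60) = 1/(2*(3²)³) - 414*I*√15 = (½)/9³ - 414*I*√15 = (½)*(1/729) - 414*I*√15 = 1/1458 - 414*I*√15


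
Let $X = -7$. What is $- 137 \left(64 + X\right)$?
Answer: $-7809$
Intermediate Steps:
$- 137 \left(64 + X\right) = - 137 \left(64 - 7\right) = \left(-137\right) 57 = -7809$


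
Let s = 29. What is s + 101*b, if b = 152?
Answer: 15381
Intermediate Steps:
s + 101*b = 29 + 101*152 = 29 + 15352 = 15381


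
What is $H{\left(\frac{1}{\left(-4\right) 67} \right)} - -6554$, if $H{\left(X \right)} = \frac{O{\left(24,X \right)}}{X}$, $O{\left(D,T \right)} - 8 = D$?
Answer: $-2022$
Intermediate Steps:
$O{\left(D,T \right)} = 8 + D$
$H{\left(X \right)} = \frac{32}{X}$ ($H{\left(X \right)} = \frac{8 + 24}{X} = \frac{32}{X}$)
$H{\left(\frac{1}{\left(-4\right) 67} \right)} - -6554 = \frac{32}{\frac{1}{\left(-4\right) 67}} - -6554 = \frac{32}{\frac{1}{-268}} + 6554 = \frac{32}{- \frac{1}{268}} + 6554 = 32 \left(-268\right) + 6554 = -8576 + 6554 = -2022$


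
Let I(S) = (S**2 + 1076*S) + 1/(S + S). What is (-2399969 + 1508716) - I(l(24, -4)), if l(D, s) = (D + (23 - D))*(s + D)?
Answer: -1469987961/920 ≈ -1.5978e+6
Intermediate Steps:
l(D, s) = 23*D + 23*s (l(D, s) = 23*(D + s) = 23*D + 23*s)
I(S) = S**2 + 1/(2*S) + 1076*S (I(S) = (S**2 + 1076*S) + 1/(2*S) = S**2 + 1/(2*S) + 1076*S)
(-2399969 + 1508716) - I(l(24, -4)) = (-2399969 + 1508716) - ((23*24 + 23*(-4))**2 + 1/(2*(23*24 + 23*(-4))) + 1076*(23*24 + 23*(-4))) = -891253 - ((552 - 92)**2 + 1/(2*(552 - 92)) + 1076*(552 - 92)) = -891253 - (460**2 + (1/2)/460 + 1076*460) = -891253 - (211600 + (1/2)*(1/460) + 494960) = -891253 - (211600 + 1/920 + 494960) = -891253 - 1*650035201/920 = -891253 - 650035201/920 = -1469987961/920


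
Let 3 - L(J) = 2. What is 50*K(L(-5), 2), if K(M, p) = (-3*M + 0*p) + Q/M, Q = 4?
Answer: 50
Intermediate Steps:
L(J) = 1 (L(J) = 3 - 1*2 = 3 - 2 = 1)
K(M, p) = -3*M + 4/M (K(M, p) = (-3*M + 0*p) + 4/M = (-3*M + 0) + 4/M = -3*M + 4/M)
50*K(L(-5), 2) = 50*(-3*1 + 4/1) = 50*(-3 + 4*1) = 50*(-3 + 4) = 50*1 = 50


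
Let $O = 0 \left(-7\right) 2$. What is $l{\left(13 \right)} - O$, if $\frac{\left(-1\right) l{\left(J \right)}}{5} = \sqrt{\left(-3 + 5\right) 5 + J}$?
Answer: $- 5 \sqrt{23} \approx -23.979$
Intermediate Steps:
$l{\left(J \right)} = - 5 \sqrt{10 + J}$ ($l{\left(J \right)} = - 5 \sqrt{\left(-3 + 5\right) 5 + J} = - 5 \sqrt{2 \cdot 5 + J} = - 5 \sqrt{10 + J}$)
$O = 0$ ($O = 0 \cdot 2 = 0$)
$l{\left(13 \right)} - O = - 5 \sqrt{10 + 13} - 0 = - 5 \sqrt{23} + 0 = - 5 \sqrt{23}$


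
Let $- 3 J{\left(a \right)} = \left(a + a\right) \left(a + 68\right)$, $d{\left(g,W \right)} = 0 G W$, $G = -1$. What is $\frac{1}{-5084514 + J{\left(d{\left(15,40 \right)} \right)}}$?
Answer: $- \frac{1}{5084514} \approx -1.9668 \cdot 10^{-7}$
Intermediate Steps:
$d{\left(g,W \right)} = 0$ ($d{\left(g,W \right)} = 0 \left(-1\right) W = 0 W = 0$)
$J{\left(a \right)} = - \frac{2 a \left(68 + a\right)}{3}$ ($J{\left(a \right)} = - \frac{\left(a + a\right) \left(a + 68\right)}{3} = - \frac{2 a \left(68 + a\right)}{3}$)
$\frac{1}{-5084514 + J{\left(d{\left(15,40 \right)} \right)}} = \frac{1}{-5084514 - 0 \left(68 + 0\right)} = \frac{1}{-5084514 - 0 \cdot 68} = \frac{1}{-5084514 + 0} = \frac{1}{-5084514} = - \frac{1}{5084514}$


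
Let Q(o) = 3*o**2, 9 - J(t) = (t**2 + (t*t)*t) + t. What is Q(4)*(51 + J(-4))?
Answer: 5376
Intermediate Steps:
J(t) = 9 - t - t**2 - t**3 (J(t) = 9 - ((t**2 + (t*t)*t) + t) = 9 - ((t**2 + t**2*t) + t) = 9 - ((t**2 + t**3) + t) = 9 - (t + t**2 + t**3) = 9 + (-t - t**2 - t**3) = 9 - t - t**2 - t**3)
Q(4)*(51 + J(-4)) = (3*4**2)*(51 + (9 - 1*(-4) - 1*(-4)**2 - 1*(-4)**3)) = (3*16)*(51 + (9 + 4 - 1*16 - 1*(-64))) = 48*(51 + (9 + 4 - 16 + 64)) = 48*(51 + 61) = 48*112 = 5376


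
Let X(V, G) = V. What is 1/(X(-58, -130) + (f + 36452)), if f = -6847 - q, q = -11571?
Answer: 1/41118 ≈ 2.4320e-5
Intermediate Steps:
f = 4724 (f = -6847 - 1*(-11571) = -6847 + 11571 = 4724)
1/(X(-58, -130) + (f + 36452)) = 1/(-58 + (4724 + 36452)) = 1/(-58 + 41176) = 1/41118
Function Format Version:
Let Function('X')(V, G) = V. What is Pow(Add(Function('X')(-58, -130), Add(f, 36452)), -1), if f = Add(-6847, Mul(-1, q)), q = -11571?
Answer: Rational(1, 41118) ≈ 2.4320e-5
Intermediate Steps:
f = 4724 (f = Add(-6847, Mul(-1, -11571)) = Add(-6847, 11571) = 4724)
Pow(Add(Function('X')(-58, -130), Add(f, 36452)), -1) = Pow(Add(-58, Add(4724, 36452)), -1) = Pow(Add(-58, 41176), -1) = Pow(41118, -1) = Rational(1, 41118)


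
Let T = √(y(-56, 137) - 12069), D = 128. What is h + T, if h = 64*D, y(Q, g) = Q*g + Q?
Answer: 8192 + I*√19797 ≈ 8192.0 + 140.7*I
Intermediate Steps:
y(Q, g) = Q + Q*g
T = I*√19797 (T = √(-56*(1 + 137) - 12069) = √(-56*138 - 12069) = √(-7728 - 12069) = √(-19797) = I*√19797 ≈ 140.7*I)
h = 8192 (h = 64*128 = 8192)
h + T = 8192 + I*√19797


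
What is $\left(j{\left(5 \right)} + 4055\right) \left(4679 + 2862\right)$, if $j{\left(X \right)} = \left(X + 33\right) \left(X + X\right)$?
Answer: $33444335$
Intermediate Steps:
$j{\left(X \right)} = 2 X \left(33 + X\right)$ ($j{\left(X \right)} = \left(33 + X\right) 2 X = 2 X \left(33 + X\right)$)
$\left(j{\left(5 \right)} + 4055\right) \left(4679 + 2862\right) = \left(2 \cdot 5 \left(33 + 5\right) + 4055\right) \left(4679 + 2862\right) = \left(2 \cdot 5 \cdot 38 + 4055\right) 7541 = \left(380 + 4055\right) 7541 = 4435 \cdot 7541 = 33444335$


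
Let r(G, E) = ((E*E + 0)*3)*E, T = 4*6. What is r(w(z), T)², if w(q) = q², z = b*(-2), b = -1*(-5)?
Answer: 1719926784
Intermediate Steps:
b = 5
z = -10 (z = 5*(-2) = -10)
T = 24
r(G, E) = 3*E³ (r(G, E) = ((E² + 0)*3)*E = (E²*3)*E = (3*E²)*E = 3*E³)
r(w(z), T)² = (3*24³)² = (3*13824)² = 41472² = 1719926784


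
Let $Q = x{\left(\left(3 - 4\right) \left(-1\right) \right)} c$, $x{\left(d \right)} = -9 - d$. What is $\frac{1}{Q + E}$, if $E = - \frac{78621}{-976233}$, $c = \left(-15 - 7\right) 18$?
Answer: $\frac{325411}{1288653767} \approx 0.00025252$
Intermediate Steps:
$c = -396$ ($c = \left(-22\right) 18 = -396$)
$E = \frac{26207}{325411}$ ($E = \left(-78621\right) \left(- \frac{1}{976233}\right) = \frac{26207}{325411} \approx 0.080535$)
$Q = 3960$ ($Q = \left(-9 - \left(3 - 4\right) \left(-1\right)\right) \left(-396\right) = \left(-9 - \left(-1\right) \left(-1\right)\right) \left(-396\right) = \left(-9 - 1\right) \left(-396\right) = \left(-10\right) \left(-396\right) = 3960$)
$\frac{1}{Q + E} = \frac{1}{3960 + \frac{26207}{325411}} = \frac{1}{\frac{1288653767}{325411}} = \frac{325411}{1288653767}$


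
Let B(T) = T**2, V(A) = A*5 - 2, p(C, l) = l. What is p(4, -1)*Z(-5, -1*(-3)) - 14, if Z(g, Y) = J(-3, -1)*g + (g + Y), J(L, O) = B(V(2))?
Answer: 308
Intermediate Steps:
V(A) = -2 + 5*A (V(A) = 5*A - 2 = -2 + 5*A)
J(L, O) = 64 (J(L, O) = (-2 + 5*2)**2 = (-2 + 10)**2 = 8**2 = 64)
Z(g, Y) = Y + 65*g (Z(g, Y) = 64*g + (g + Y) = 64*g + (Y + g) = Y + 65*g)
p(4, -1)*Z(-5, -1*(-3)) - 14 = -(-1*(-3) + 65*(-5)) - 14 = -(3 - 325) - 14 = -1*(-322) - 14 = 322 - 14 = 308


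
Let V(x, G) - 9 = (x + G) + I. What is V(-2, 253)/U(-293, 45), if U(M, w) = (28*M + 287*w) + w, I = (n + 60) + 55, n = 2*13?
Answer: 401/4756 ≈ 0.084315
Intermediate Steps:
n = 26
I = 141 (I = (26 + 60) + 55 = 86 + 55 = 141)
U(M, w) = 28*M + 288*w
V(x, G) = 150 + G + x (V(x, G) = 9 + ((x + G) + 141) = 9 + ((G + x) + 141) = 9 + (141 + G + x) = 150 + G + x)
V(-2, 253)/U(-293, 45) = (150 + 253 - 2)/(28*(-293) + 288*45) = 401/(-8204 + 12960) = 401/4756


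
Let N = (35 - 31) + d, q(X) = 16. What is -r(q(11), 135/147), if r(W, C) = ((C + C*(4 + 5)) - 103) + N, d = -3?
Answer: 4548/49 ≈ 92.816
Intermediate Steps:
N = 1 (N = (35 - 31) - 3 = 4 - 3 = 1)
r(W, C) = -102 + 10*C (r(W, C) = ((C + C*(4 + 5)) - 103) + 1 = ((C + C*9) - 103) + 1 = ((C + 9*C) - 103) + 1 = (10*C - 103) + 1 = (-103 + 10*C) + 1 = -102 + 10*C)
-r(q(11), 135/147) = -(-102 + 10*(135/147)) = -(-102 + 10*(135*(1/147))) = -(-102 + 10*(45/49)) = -(-102 + 450/49) = -1*(-4548/49) = 4548/49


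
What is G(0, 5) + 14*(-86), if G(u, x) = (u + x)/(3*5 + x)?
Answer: -4815/4 ≈ -1203.8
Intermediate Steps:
G(u, x) = (u + x)/(15 + x)
G(0, 5) + 14*(-86) = (0 + 5)/(15 + 5) + 14*(-86) = 5/20 - 1204 = (1/20)*5 - 1204 = ¼ - 1204 = -4815/4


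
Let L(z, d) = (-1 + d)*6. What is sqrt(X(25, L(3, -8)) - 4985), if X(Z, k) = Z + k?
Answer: I*sqrt(5014) ≈ 70.81*I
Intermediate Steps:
L(z, d) = -6 + 6*d
sqrt(X(25, L(3, -8)) - 4985) = sqrt((25 + (-6 + 6*(-8))) - 4985) = sqrt((25 + (-6 - 48)) - 4985) = sqrt((25 - 54) - 4985) = sqrt(-29 - 4985) = sqrt(-5014) = I*sqrt(5014)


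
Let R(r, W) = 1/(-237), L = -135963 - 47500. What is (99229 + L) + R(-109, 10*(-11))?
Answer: -19963459/237 ≈ -84234.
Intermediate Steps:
L = -183463
R(r, W) = -1/237
(99229 + L) + R(-109, 10*(-11)) = (99229 - 183463) - 1/237 = -84234 - 1/237 = -19963459/237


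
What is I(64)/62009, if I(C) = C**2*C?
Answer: 262144/62009 ≈ 4.2275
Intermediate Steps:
I(C) = C**3
I(64)/62009 = 64**3/62009 = 262144*(1/62009) = 262144/62009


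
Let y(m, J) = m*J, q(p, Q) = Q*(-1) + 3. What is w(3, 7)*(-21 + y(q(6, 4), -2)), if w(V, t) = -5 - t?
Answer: 228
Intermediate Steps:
q(p, Q) = 3 - Q (q(p, Q) = -Q + 3 = 3 - Q)
y(m, J) = J*m
w(3, 7)*(-21 + y(q(6, 4), -2)) = (-5 - 1*7)*(-21 - 2*(3 - 1*4)) = (-5 - 7)*(-21 - 2*(3 - 4)) = -12*(-21 - 2*(-1)) = -12*(-21 + 2) = -12*(-19) = 228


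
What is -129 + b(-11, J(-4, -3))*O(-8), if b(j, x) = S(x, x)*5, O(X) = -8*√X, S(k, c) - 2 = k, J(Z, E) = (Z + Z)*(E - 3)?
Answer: -129 - 4000*I*√2 ≈ -129.0 - 5656.9*I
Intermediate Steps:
J(Z, E) = 2*Z*(-3 + E) (J(Z, E) = (2*Z)*(-3 + E) = 2*Z*(-3 + E))
S(k, c) = 2 + k
b(j, x) = 10 + 5*x (b(j, x) = (2 + x)*5 = 10 + 5*x)
-129 + b(-11, J(-4, -3))*O(-8) = -129 + (10 + 5*(2*(-4)*(-3 - 3)))*(-16*I*√2) = -129 + (10 + 5*(2*(-4)*(-6)))*(-16*I*√2) = -129 + (10 + 5*48)*(-16*I*√2) = -129 + (10 + 240)*(-16*I*√2) = -129 + 250*(-16*I*√2) = -129 - 4000*I*√2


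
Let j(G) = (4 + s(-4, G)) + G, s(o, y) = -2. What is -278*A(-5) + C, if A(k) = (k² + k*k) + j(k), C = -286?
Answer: -13352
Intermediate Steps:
j(G) = 2 + G (j(G) = (4 - 2) + G = 2 + G)
A(k) = 2 + k + 2*k² (A(k) = (k² + k*k) + (2 + k) = (k² + k²) + (2 + k) = 2*k² + (2 + k) = 2 + k + 2*k²)
-278*A(-5) + C = -278*(2 - 5 + 2*(-5)²) - 286 = -278*(2 - 5 + 2*25) - 286 = -278*(2 - 5 + 50) - 286 = -278*47 - 286 = -13066 - 286 = -13352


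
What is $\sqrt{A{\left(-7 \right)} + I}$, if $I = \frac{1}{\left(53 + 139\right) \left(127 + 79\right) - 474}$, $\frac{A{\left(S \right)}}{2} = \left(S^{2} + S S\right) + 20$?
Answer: $\frac{\sqrt{40043699878}}{13026} \approx 15.362$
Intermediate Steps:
$A{\left(S \right)} = 40 + 4 S^{2}$ ($A{\left(S \right)} = 2 \left(\left(S^{2} + S S\right) + 20\right) = 2 \left(\left(S^{2} + S^{2}\right) + 20\right) = 2 \left(2 S^{2} + 20\right) = 2 \left(20 + 2 S^{2}\right) = 40 + 4 S^{2}$)
$I = \frac{1}{39078}$ ($I = \frac{1}{192 \cdot 206 - 474} = \frac{1}{39552 - 474} = \frac{1}{39078} \approx 2.559 \cdot 10^{-5}$)
$\sqrt{A{\left(-7 \right)} + I} = \sqrt{\left(40 + 4 \left(-7\right)^{2}\right) + \frac{1}{39078}} = \sqrt{\left(40 + 4 \cdot 49\right) + \frac{1}{39078}} = \sqrt{\left(40 + 196\right) + \frac{1}{39078}} = \sqrt{236 + \frac{1}{39078}} = \sqrt{\frac{9222409}{39078}} = \frac{\sqrt{40043699878}}{13026}$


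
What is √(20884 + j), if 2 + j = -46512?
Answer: I*√25630 ≈ 160.09*I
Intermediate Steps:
j = -46514 (j = -2 - 46512 = -46514)
√(20884 + j) = √(20884 - 46514) = √(-25630) = I*√25630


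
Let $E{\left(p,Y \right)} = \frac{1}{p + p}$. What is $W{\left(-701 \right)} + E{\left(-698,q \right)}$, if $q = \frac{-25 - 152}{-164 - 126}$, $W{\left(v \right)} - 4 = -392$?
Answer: $- \frac{541649}{1396} \approx -388.0$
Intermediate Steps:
$W{\left(v \right)} = -388$ ($W{\left(v \right)} = 4 - 392 = -388$)
$q = \frac{177}{290}$ ($q = - \frac{177}{-290} = \left(-177\right) \left(- \frac{1}{290}\right) = \frac{177}{290} \approx 0.61034$)
$E{\left(p,Y \right)} = \frac{1}{2 p}$
$W{\left(-701 \right)} + E{\left(-698,q \right)} = -388 + \frac{1}{2 \left(-698\right)} = -388 + \frac{1}{2} \left(- \frac{1}{698}\right) = -388 - \frac{1}{1396} = - \frac{541649}{1396}$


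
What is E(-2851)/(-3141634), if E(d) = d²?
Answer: -8128201/3141634 ≈ -2.5873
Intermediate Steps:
E(-2851)/(-3141634) = (-2851)²/(-3141634) = 8128201*(-1/3141634) = -8128201/3141634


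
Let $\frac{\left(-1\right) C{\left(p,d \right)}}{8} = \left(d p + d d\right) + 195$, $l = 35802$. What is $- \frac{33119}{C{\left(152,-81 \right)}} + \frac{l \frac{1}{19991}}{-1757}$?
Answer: $- \frac{1164869276549}{1561199863776} \approx -0.74614$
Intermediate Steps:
$C{\left(p,d \right)} = -1560 - 8 d^{2} - 8 d p$ ($C{\left(p,d \right)} = - 8 \left(\left(d p + d d\right) + 195\right) = - 8 \left(\left(d p + d^{2}\right) + 195\right) = - 8 \left(\left(d^{2} + d p\right) + 195\right) = - 8 \left(195 + d^{2} + d p\right) = -1560 - 8 d^{2} - 8 d p$)
$- \frac{33119}{C{\left(152,-81 \right)}} + \frac{l \frac{1}{19991}}{-1757} = - \frac{33119}{-1560 - 8 \left(-81\right)^{2} - \left(-648\right) 152} + \frac{35802 \cdot \frac{1}{19991}}{-1757} = - \frac{33119}{-1560 - 52488 + 98496} + 35802 \cdot \frac{1}{19991} \left(- \frac{1}{1757}\right) = - \frac{33119}{-1560 - 52488 + 98496} + \frac{35802}{19991} \left(- \frac{1}{1757}\right) = - \frac{33119}{44448} - \frac{35802}{35124187} = - \frac{1164869276549}{1561199863776}$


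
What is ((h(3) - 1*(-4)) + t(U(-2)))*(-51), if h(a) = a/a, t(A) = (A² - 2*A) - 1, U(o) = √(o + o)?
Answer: 204*I ≈ 204.0*I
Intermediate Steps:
U(o) = √2*√o (U(o) = √(2*o) = √2*√o)
t(A) = -1 + A² - 2*A
h(a) = 1
((h(3) - 1*(-4)) + t(U(-2)))*(-51) = ((1 - 1*(-4)) + (-1 + (√2*√(-2))² - 2*√2*√(-2)))*(-51) = ((1 + 4) + (-1 + (√2*(I*√2))² - 2*√2*I*√2))*(-51) = (5 + (-1 + (2*I)² - 4*I))*(-51) = (5 + (-1 - 4 - 4*I))*(-51) = (5 + (-5 - 4*I))*(-51) = -4*I*(-51) = 204*I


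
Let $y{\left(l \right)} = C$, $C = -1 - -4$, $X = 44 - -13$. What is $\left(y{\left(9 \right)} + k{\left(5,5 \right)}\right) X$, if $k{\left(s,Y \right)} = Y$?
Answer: $456$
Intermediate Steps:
$X = 57$ ($X = 44 + 13 = 57$)
$C = 3$ ($C = -1 + 4 = 3$)
$y{\left(l \right)} = 3$
$\left(y{\left(9 \right)} + k{\left(5,5 \right)}\right) X = \left(3 + 5\right) 57 = 8 \cdot 57 = 456$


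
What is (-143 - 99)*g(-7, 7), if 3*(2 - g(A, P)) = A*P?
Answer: -13310/3 ≈ -4436.7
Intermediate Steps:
g(A, P) = 2 - A*P/3
(-143 - 99)*g(-7, 7) = (-143 - 99)*(2 - ⅓*(-7)*7) = -242*(2 + 49/3) = -242*55/3 = -13310/3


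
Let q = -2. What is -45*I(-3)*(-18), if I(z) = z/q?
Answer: 1215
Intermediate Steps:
I(z) = -z/2 (I(z) = z/(-2) = z*(-½) = -z/2)
-45*I(-3)*(-18) = -(-45)*(-3)/2*(-18) = -45*3/2*(-18) = -135/2*(-18) = 1215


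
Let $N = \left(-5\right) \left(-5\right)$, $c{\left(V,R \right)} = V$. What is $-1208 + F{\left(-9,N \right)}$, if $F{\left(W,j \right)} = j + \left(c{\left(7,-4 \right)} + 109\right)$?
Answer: $-1067$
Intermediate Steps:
$N = 25$
$F{\left(W,j \right)} = 116 + j$ ($F{\left(W,j \right)} = j + \left(7 + 109\right) = j + 116 = 116 + j$)
$-1208 + F{\left(-9,N \right)} = -1208 + \left(116 + 25\right) = -1208 + 141 = -1067$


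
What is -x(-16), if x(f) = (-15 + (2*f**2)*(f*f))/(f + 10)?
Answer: 131057/6 ≈ 21843.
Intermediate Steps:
x(f) = (-15 + 2*f**4)/(10 + f) (x(f) = (-15 + (2*f**2)*f**2)/(10 + f) = (-15 + 2*f**4)/(10 + f))
-x(-16) = -(-15 + 2*(-16)**4)/(10 - 16) = -(-15 + 2*65536)/(-6) = -(-1)*(-15 + 131072)/6 = -(-1)*131057/6 = -1*(-131057/6) = 131057/6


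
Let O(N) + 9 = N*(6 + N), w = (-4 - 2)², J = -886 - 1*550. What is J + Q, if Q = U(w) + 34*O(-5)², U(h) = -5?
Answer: 5223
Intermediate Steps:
J = -1436 (J = -886 - 550 = -1436)
w = 36 (w = (-6)² = 36)
O(N) = -9 + N*(6 + N)
Q = 6659 (Q = -5 + 34*(-9 + (-5)² + 6*(-5))² = -5 + 34*(-9 + 25 - 30)² = -5 + 34*(-14)² = -5 + 34*196 = -5 + 6664 = 6659)
J + Q = -1436 + 6659 = 5223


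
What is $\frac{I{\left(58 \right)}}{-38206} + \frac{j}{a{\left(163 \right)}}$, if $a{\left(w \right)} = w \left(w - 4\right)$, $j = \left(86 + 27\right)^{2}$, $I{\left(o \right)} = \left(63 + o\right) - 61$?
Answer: $\frac{243148697}{495092451} \approx 0.49112$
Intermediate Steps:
$I{\left(o \right)} = 2 + o$
$j = 12769$ ($j = 113^{2} = 12769$)
$a{\left(w \right)} = w \left(-4 + w\right)$
$\frac{I{\left(58 \right)}}{-38206} + \frac{j}{a{\left(163 \right)}} = \frac{2 + 58}{-38206} + \frac{12769}{163 \left(-4 + 163\right)} = 60 \left(- \frac{1}{38206}\right) + \frac{12769}{163 \cdot 159} = - \frac{30}{19103} + \frac{12769}{25917} = \frac{243148697}{495092451}$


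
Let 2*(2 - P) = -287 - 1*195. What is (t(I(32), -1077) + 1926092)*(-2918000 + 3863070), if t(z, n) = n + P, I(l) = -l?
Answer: 1819503578060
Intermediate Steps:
P = 243 (P = 2 - (-287 - 1*195)/2 = 2 - (-287 - 195)/2 = 2 - 1/2*(-482) = 2 + 241 = 243)
t(z, n) = 243 + n (t(z, n) = n + 243 = 243 + n)
(t(I(32), -1077) + 1926092)*(-2918000 + 3863070) = ((243 - 1077) + 1926092)*(-2918000 + 3863070) = (-834 + 1926092)*945070 = 1925258*945070 = 1819503578060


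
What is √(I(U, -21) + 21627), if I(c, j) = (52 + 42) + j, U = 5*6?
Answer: 10*√217 ≈ 147.31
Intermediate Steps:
U = 30
I(c, j) = 94 + j
√(I(U, -21) + 21627) = √((94 - 21) + 21627) = √(73 + 21627) = √21700 = 10*√217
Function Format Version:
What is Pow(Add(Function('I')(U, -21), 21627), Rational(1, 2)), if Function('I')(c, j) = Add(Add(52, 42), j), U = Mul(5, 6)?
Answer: Mul(10, Pow(217, Rational(1, 2))) ≈ 147.31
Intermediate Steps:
U = 30
Function('I')(c, j) = Add(94, j)
Pow(Add(Function('I')(U, -21), 21627), Rational(1, 2)) = Pow(Add(Add(94, -21), 21627), Rational(1, 2)) = Pow(Add(73, 21627), Rational(1, 2)) = Pow(21700, Rational(1, 2)) = Mul(10, Pow(217, Rational(1, 2)))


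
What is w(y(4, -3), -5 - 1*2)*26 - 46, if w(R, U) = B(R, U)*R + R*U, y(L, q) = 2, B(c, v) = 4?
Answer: -202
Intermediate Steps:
w(R, U) = 4*R + R*U
w(y(4, -3), -5 - 1*2)*26 - 46 = (2*(4 + (-5 - 1*2)))*26 - 46 = (2*(4 + (-5 - 2)))*26 - 46 = (2*(4 - 7))*26 - 46 = (2*(-3))*26 - 46 = -6*26 - 46 = -156 - 46 = -202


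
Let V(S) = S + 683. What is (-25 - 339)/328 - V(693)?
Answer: -112923/82 ≈ -1377.1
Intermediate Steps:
V(S) = 683 + S
(-25 - 339)/328 - V(693) = (-25 - 339)/328 - (683 + 693) = (1/328)*(-364) - 1*1376 = -91/82 - 1376 = -112923/82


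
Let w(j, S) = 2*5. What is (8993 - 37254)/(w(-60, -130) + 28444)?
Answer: -28261/28454 ≈ -0.99322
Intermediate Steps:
w(j, S) = 10
(8993 - 37254)/(w(-60, -130) + 28444) = (8993 - 37254)/(10 + 28444) = -28261/28454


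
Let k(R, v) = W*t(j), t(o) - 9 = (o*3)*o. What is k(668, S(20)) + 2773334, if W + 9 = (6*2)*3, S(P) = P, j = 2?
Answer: 2773901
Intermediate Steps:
t(o) = 9 + 3*o**2 (t(o) = 9 + (o*3)*o = 9 + (3*o)*o = 9 + 3*o**2)
W = 27 (W = -9 + (6*2)*3 = -9 + 12*3 = -9 + 36 = 27)
k(R, v) = 567 (k(R, v) = 27*(9 + 3*2**2) = 27*(9 + 3*4) = 27*(9 + 12) = 27*21 = 567)
k(668, S(20)) + 2773334 = 567 + 2773334 = 2773901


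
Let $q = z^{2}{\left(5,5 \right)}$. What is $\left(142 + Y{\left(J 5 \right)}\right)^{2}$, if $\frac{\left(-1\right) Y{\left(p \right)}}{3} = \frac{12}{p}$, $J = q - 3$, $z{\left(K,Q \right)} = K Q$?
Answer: $\frac{48749107264}{2418025} \approx 20161.0$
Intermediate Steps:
$q = 625$ ($q = \left(5 \cdot 5\right)^{2} = 25^{2} = 625$)
$J = 622$ ($J = 625 - 3 = 622$)
$Y{\left(p \right)} = - \frac{36}{p}$ ($Y{\left(p \right)} = - 3 \frac{12}{p} = - \frac{36}{p}$)
$\left(142 + Y{\left(J 5 \right)}\right)^{2} = \left(142 - \frac{36}{622 \cdot 5}\right)^{2} = \left(142 - \frac{36}{3110}\right)^{2} = \left(142 - \frac{18}{1555}\right)^{2} = \left(\frac{220792}{1555}\right)^{2} = \frac{48749107264}{2418025}$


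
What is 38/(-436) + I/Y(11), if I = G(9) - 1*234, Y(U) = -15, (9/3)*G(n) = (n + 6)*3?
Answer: 15819/1090 ≈ 14.513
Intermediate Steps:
G(n) = 6 + n (G(n) = ((n + 6)*3)/3 = ((6 + n)*3)/3 = (18 + 3*n)/3 = 6 + n)
I = -219 (I = (6 + 9) - 1*234 = 15 - 234 = -219)
38/(-436) + I/Y(11) = 38/(-436) - 219/(-15) = 38*(-1/436) - 219*(-1/15) = -19/218 + 73/5 = 15819/1090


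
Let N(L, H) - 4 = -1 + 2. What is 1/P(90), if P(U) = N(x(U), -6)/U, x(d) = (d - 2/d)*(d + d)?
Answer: 18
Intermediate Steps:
x(d) = 2*d*(d - 2/d) (x(d) = (d - 2/d)*(2*d) = 2*d*(d - 2/d))
N(L, H) = 5 (N(L, H) = 4 + (-1 + 2) = 4 + 1 = 5)
P(U) = 5/U
1/P(90) = 1/(5/90) = 1/(5*(1/90)) = 1/(1/18) = 18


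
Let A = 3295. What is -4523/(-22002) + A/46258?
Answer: 70430381/254442129 ≈ 0.27680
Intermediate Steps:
-4523/(-22002) + A/46258 = -4523/(-22002) + 3295/46258 = -4523*(-1/22002) + 3295*(1/46258) = 4523/22002 + 3295/46258 = 70430381/254442129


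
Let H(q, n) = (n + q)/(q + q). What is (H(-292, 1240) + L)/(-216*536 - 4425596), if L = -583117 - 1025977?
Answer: 234927961/663040312 ≈ 0.35432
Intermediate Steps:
H(q, n) = (n + q)/(2*q) (H(q, n) = (n + q)/((2*q)) = (n + q)*(1/(2*q)) = (n + q)/(2*q))
L = -1609094
(H(-292, 1240) + L)/(-216*536 - 4425596) = ((½)*(1240 - 292)/(-292) - 1609094)/(-216*536 - 4425596) = ((½)*(-1/292)*948 - 1609094)/(-115776 - 4425596) = (-237/146 - 1609094)/(-4541372) = -234927961/146*(-1/4541372) = 234927961/663040312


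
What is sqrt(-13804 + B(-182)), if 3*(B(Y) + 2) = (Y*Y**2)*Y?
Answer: sqrt(3291473874)/3 ≈ 19124.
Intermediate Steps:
B(Y) = -2 + Y**4/3 (B(Y) = -2 + ((Y*Y**2)*Y)/3 = -2 + (Y**3*Y)/3 = -2 + Y**4/3)
sqrt(-13804 + B(-182)) = sqrt(-13804 + (-2 + (1/3)*(-182)**4)) = sqrt(-13804 + (-2 + (1/3)*1097199376)) = sqrt(-13804 + (-2 + 1097199376/3)) = sqrt(-13804 + 1097199370/3) = sqrt(1097157958/3) = sqrt(3291473874)/3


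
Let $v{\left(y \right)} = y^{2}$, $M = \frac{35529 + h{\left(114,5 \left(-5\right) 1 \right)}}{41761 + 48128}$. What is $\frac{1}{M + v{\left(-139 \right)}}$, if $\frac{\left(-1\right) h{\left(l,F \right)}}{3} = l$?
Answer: $\frac{29963}{578926852} \approx 5.1756 \cdot 10^{-5}$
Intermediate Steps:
$h{\left(l,F \right)} = - 3 l$
$M = \frac{11729}{29963}$ ($M = \frac{35529 - 342}{41761 + 48128} = \frac{35529 - 342}{89889} = 35187 \cdot \frac{1}{89889} = \frac{11729}{29963} \approx 0.39145$)
$\frac{1}{M + v{\left(-139 \right)}} = \frac{1}{\frac{11729}{29963} + \left(-139\right)^{2}} = \frac{1}{\frac{11729}{29963} + 19321} = \frac{1}{\frac{578926852}{29963}} = \frac{29963}{578926852}$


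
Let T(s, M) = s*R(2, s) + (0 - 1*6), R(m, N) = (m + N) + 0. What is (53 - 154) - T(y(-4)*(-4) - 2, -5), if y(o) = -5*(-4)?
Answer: -6655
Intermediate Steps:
y(o) = 20
R(m, N) = N + m (R(m, N) = (N + m) + 0 = N + m)
T(s, M) = -6 + s*(2 + s) (T(s, M) = s*(s + 2) + (0 - 1*6) = s*(2 + s) + (0 - 6) = s*(2 + s) - 6 = -6 + s*(2 + s))
(53 - 154) - T(y(-4)*(-4) - 2, -5) = (53 - 154) - (-6 + (20*(-4) - 2)*(2 + (20*(-4) - 2))) = -101 - (-6 + (-80 - 2)*(2 + (-80 - 2))) = -101 - (-6 - 82*(2 - 82)) = -101 - (-6 - 82*(-80)) = -101 - (-6 + 6560) = -101 - 1*6554 = -101 - 6554 = -6655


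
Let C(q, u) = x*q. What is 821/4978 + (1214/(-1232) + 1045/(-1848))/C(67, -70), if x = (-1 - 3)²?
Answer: 403045007/2465424192 ≈ 0.16348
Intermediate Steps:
x = 16 (x = (-4)² = 16)
C(q, u) = 16*q
821/4978 + (1214/(-1232) + 1045/(-1848))/C(67, -70) = 821/4978 + (1214/(-1232) + 1045/(-1848))/((16*67)) = 821*(1/4978) + (1214*(-1/1232) + 1045*(-1/1848))/1072 = 821/4978 + (-607/616 - 95/168)*(1/1072) = 821/4978 - 1433/924*1/1072 = 821/4978 - 1433/990528 = 403045007/2465424192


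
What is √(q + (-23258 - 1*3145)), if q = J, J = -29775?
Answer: 3*I*√6242 ≈ 237.02*I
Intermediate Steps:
q = -29775
√(q + (-23258 - 1*3145)) = √(-29775 + (-23258 - 1*3145)) = √(-29775 + (-23258 - 3145)) = √(-29775 - 26403) = √(-56178) = 3*I*√6242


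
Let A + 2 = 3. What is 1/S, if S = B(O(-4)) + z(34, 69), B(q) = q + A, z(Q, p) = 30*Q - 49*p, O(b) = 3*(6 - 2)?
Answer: -1/2348 ≈ -0.00042589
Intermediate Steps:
O(b) = 12 (O(b) = 3*4 = 12)
z(Q, p) = -49*p + 30*Q
A = 1 (A = -2 + 3 = 1)
B(q) = 1 + q (B(q) = q + 1 = 1 + q)
S = -2348 (S = (1 + 12) + (-49*69 + 30*34) = 13 + (-3381 + 1020) = 13 - 2361 = -2348)
1/S = 1/(-2348) = -1/2348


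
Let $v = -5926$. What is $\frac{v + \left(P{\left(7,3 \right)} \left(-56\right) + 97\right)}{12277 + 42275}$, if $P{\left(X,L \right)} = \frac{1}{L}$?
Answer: $- \frac{17543}{163656} \approx -0.10719$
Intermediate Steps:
$\frac{v + \left(P{\left(7,3 \right)} \left(-56\right) + 97\right)}{12277 + 42275} = \frac{-5926 + \left(\frac{1}{3} \left(-56\right) + 97\right)}{12277 + 42275} = \frac{-5926 + \left(\frac{1}{3} \left(-56\right) + 97\right)}{54552} = \left(-5926 + \left(- \frac{56}{3} + 97\right)\right) \frac{1}{54552} = \left(-5926 + \frac{235}{3}\right) \frac{1}{54552} = \left(- \frac{17543}{3}\right) \frac{1}{54552} = - \frac{17543}{163656}$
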